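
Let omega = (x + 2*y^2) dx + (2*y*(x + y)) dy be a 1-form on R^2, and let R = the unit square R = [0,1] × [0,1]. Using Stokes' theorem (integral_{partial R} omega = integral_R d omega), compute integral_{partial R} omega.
integral_(partial R) omega = -1

Stokes: integral_partial_R omega = integral_R d omega with d omega = (∂Q/∂x - ∂P/∂y) dx ∧ dy.
  ∂Q/∂x = 2*y
  ∂P/∂y = 4*y
  integrand = ∂Q/∂x - ∂P/∂y = -2*y.
Integrating over R: integral_0^1 integral_0^1 (-2*y) dx dy = -1.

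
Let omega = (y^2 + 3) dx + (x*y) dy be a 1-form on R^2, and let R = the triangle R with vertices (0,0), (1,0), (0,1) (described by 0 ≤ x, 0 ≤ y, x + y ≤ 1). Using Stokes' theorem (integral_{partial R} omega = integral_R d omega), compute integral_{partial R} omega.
integral_(partial R) omega = -1/6

Stokes: integral_partial_R omega = integral_R d omega with d omega = (∂Q/∂x - ∂P/∂y) dx ∧ dy.
  ∂Q/∂x = y
  ∂P/∂y = 2*y
  integrand = ∂Q/∂x - ∂P/∂y = -y.
Integrating over R: integral_0^1 integral_0^{1-x} (-y) dy dx = -1/6.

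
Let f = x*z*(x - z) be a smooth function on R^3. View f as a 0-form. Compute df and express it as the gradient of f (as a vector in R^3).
df = (z*(2*x - z)) dx + (0) dy + (x*(x - 2*z)) dz; grad f = (z*(2*x - z), 0, x*(x - 2*z))

For a 0-form f, d f = (∂f/∂x) dx + (∂f/∂y) dy + (∂f/∂z) dz. The components of the vector representation are exactly the entries of grad f in Cartesian coordinates:
  ∂f/∂x = z*(2*x - z)
  ∂f/∂y = 0
  ∂f/∂z = x*(x - 2*z).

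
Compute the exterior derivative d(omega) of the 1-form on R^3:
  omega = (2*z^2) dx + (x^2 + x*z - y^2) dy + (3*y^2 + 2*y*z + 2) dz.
d(omega) = (2*x + z) dx ∧ dy + (-4*z) dx ∧ dz + (-x + 6*y + 2*z) dy ∧ dz

For a 1-form omega = sum_i f_i dx_i, the exterior derivative is
  d(omega) = sum_{i < j} (∂f_j/∂x_i - ∂f_i/∂x_j) dx_i ∧ dx_j.
  coefficient of dx ∧ dy: ∂f_2/∂x - ∂f_1/∂y = ∂(x^2 + x*z - y^2)/∂x - ∂(2*z^2)/∂y = 2*x + z
  coefficient of dx ∧ dz: ∂f_3/∂x - ∂f_1/∂z = ∂(3*y^2 + 2*y*z + 2)/∂x - ∂(2*z^2)/∂z = -4*z
  coefficient of dy ∧ dz: ∂f_3/∂y - ∂f_2/∂z = ∂(3*y^2 + 2*y*z + 2)/∂y - ∂(x^2 + x*z - y^2)/∂z = -x + 6*y + 2*z
Assembling: d(omega) = (2*x + z) dx ∧ dy + (-4*z) dx ∧ dz + (-x + 6*y + 2*z) dy ∧ dz.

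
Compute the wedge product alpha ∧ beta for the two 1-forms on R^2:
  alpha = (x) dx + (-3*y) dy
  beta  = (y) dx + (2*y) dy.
alpha ∧ beta = (y*(2*x + 3*y)) dx ∧ dy

Distribute the wedge, using dx_i ∧ dx_j = -dx_j ∧ dx_i and dx_i ∧ dx_i = 0. For each pair (i, j) with i < j, the coefficient of dx_i ∧ dx_j in alpha ∧ beta is (alpha_i * beta_j - alpha_j * beta_i). Collecting: alpha ∧ beta = (y*(2*x + 3*y)) dx ∧ dy.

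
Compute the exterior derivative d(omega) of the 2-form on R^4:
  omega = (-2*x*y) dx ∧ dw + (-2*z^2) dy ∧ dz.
d(omega) = (2*x) dx ∧ dy ∧ dw

For a 2-form omega = sum_{i<j} g_{ij} dx_i ∧ dx_j, the exterior derivative is
  d(omega) = sum_{i<j} d(g_{ij}) ∧ dx_i ∧ dx_j = sum_{i<j, k} (∂g_{ij}/∂x_k) dx_k ∧ dx_i ∧ dx_j.
Expand each term, using dx_k ∧ dx_i ∧ dx_j = sgn(permutation) dx_{(a)} ∧ dx_{(b)} ∧ dx_{(c)} with (a < b < c) sorted:
  d(-2*x*y) includes (∂/∂y)(-2*x*y) dy = (-2*x) dy, which multiplied by dx ∧ dw gives (2*x) dx ∧ dy ∧ dw
Collecting like 3-forms: d(omega) = (2*x) dx ∧ dy ∧ dw.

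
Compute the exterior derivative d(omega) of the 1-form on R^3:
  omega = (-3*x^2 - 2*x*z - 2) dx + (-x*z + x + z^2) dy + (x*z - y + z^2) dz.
d(omega) = (1 - z) dx ∧ dy + (2*x + z) dx ∧ dz + (x - 2*z - 1) dy ∧ dz

For a 1-form omega = sum_i f_i dx_i, the exterior derivative is
  d(omega) = sum_{i < j} (∂f_j/∂x_i - ∂f_i/∂x_j) dx_i ∧ dx_j.
  coefficient of dx ∧ dy: ∂f_2/∂x - ∂f_1/∂y = ∂(-x*z + x + z^2)/∂x - ∂(-3*x^2 - 2*x*z - 2)/∂y = 1 - z
  coefficient of dx ∧ dz: ∂f_3/∂x - ∂f_1/∂z = ∂(x*z - y + z^2)/∂x - ∂(-3*x^2 - 2*x*z - 2)/∂z = 2*x + z
  coefficient of dy ∧ dz: ∂f_3/∂y - ∂f_2/∂z = ∂(x*z - y + z^2)/∂y - ∂(-x*z + x + z^2)/∂z = x - 2*z - 1
Assembling: d(omega) = (1 - z) dx ∧ dy + (2*x + z) dx ∧ dz + (x - 2*z - 1) dy ∧ dz.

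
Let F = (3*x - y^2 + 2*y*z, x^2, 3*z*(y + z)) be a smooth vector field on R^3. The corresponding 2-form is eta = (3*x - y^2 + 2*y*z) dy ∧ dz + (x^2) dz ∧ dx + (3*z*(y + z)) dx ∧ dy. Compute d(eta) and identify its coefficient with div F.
d(eta) = (3*y + 6*z + 3) dx ∧ dy ∧ dz; div F = 3*y + 6*z + 3

For a 2-form in R^3 of the form above, applying d gives a 3-form with coefficient ∂P/∂x + ∂Q/∂y + ∂R/∂z:
  ∂P/∂x = 3
  ∂Q/∂y = 0
  ∂R/∂z = 3*y + 6*z
Sum = 3*y + 6*z + 3, which is exactly div F.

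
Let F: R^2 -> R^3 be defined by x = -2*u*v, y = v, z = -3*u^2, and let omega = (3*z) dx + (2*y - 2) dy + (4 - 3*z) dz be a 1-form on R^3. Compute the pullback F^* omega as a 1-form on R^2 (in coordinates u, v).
F^* omega = (6*u*(-9*u^2 + 3*u*v - 4)) du + (18*u^3 + 2*v - 2) dv

Using F^*(f dg) = (f ∘ F) d(g ∘ F), substitute each coordinate x_i by F_i(u, v) in f_i, and replace dx_i by d F_i = (∂F_i/∂u) du + (∂F_i/∂v) dv.
  For the x component: f_1(F) = -9*u^2; d F_1 = (-2*v) du + (-2*u) dv
  For the y component: f_2(F) = 2*v - 2; d F_2 = (0) du + (1) dv
  For the z component: f_3(F) = 9*u^2 + 4; d F_3 = (-6*u) du + (0) dv
Combining and collecting du, dv coefficients:
  coeff of du: 6*u*(-9*u^2 + 3*u*v - 4)
  coeff of dv: 18*u^3 + 2*v - 2
F^* omega = (6*u*(-9*u^2 + 3*u*v - 4)) du + (18*u^3 + 2*v - 2) dv.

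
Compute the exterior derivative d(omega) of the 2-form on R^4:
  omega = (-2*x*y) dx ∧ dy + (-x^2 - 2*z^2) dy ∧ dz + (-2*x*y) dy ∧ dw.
d(omega) = (-2*x) dx ∧ dy ∧ dz + (-2*y) dx ∧ dy ∧ dw

For a 2-form omega = sum_{i<j} g_{ij} dx_i ∧ dx_j, the exterior derivative is
  d(omega) = sum_{i<j} d(g_{ij}) ∧ dx_i ∧ dx_j = sum_{i<j, k} (∂g_{ij}/∂x_k) dx_k ∧ dx_i ∧ dx_j.
Expand each term, using dx_k ∧ dx_i ∧ dx_j = sgn(permutation) dx_{(a)} ∧ dx_{(b)} ∧ dx_{(c)} with (a < b < c) sorted:
  d(-x^2 - 2*z^2) includes (∂/∂x)(-x^2 - 2*z^2) dx = (-2*x) dx, which multiplied by dy ∧ dz gives (-2*x) dx ∧ dy ∧ dz
  d(-2*x*y) includes (∂/∂x)(-2*x*y) dx = (-2*y) dx, which multiplied by dy ∧ dw gives (-2*y) dx ∧ dy ∧ dw
Collecting like 3-forms: d(omega) = (-2*x) dx ∧ dy ∧ dz + (-2*y) dx ∧ dy ∧ dw.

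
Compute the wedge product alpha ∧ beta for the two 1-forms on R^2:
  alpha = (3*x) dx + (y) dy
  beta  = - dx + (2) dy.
alpha ∧ beta = (6*x + y) dx ∧ dy

Distribute the wedge, using dx_i ∧ dx_j = -dx_j ∧ dx_i and dx_i ∧ dx_i = 0. For each pair (i, j) with i < j, the coefficient of dx_i ∧ dx_j in alpha ∧ beta is (alpha_i * beta_j - alpha_j * beta_i). Collecting: alpha ∧ beta = (6*x + y) dx ∧ dy.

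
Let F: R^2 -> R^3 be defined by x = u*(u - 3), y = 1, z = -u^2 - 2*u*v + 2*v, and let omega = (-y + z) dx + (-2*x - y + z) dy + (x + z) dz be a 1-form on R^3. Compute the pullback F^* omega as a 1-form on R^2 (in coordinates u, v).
F^* omega = (-2*u^3 + 9*u^2 + 4*u*v^2 + 12*u*v - 2*u - 4*v^2 - 6*v + 3) du + (4*u^2*v + 6*u^2 - 8*u*v - 6*u + 4*v) dv

Using F^*(f dg) = (f ∘ F) d(g ∘ F), substitute each coordinate x_i by F_i(u, v) in f_i, and replace dx_i by d F_i = (∂F_i/∂u) du + (∂F_i/∂v) dv.
  For the x component: f_1(F) = -u^2 - 2*u*v + 2*v - 1; d F_1 = (2*u - 3) du + (0) dv
  For the y component: f_2(F) = -3*u^2 - 2*u*v + 6*u + 2*v - 1; d F_2 = (0) du + (0) dv
  For the z component: f_3(F) = -2*u*v - 3*u + 2*v; d F_3 = (-2*u - 2*v) du + (2 - 2*u) dv
Combining and collecting du, dv coefficients:
  coeff of du: -2*u^3 + 9*u^2 + 4*u*v^2 + 12*u*v - 2*u - 4*v^2 - 6*v + 3
  coeff of dv: 4*u^2*v + 6*u^2 - 8*u*v - 6*u + 4*v
F^* omega = (-2*u^3 + 9*u^2 + 4*u*v^2 + 12*u*v - 2*u - 4*v^2 - 6*v + 3) du + (4*u^2*v + 6*u^2 - 8*u*v - 6*u + 4*v) dv.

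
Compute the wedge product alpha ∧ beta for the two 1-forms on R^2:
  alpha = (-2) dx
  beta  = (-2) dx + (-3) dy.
alpha ∧ beta = (6) dx ∧ dy

Distribute the wedge, using dx_i ∧ dx_j = -dx_j ∧ dx_i and dx_i ∧ dx_i = 0. For each pair (i, j) with i < j, the coefficient of dx_i ∧ dx_j in alpha ∧ beta is (alpha_i * beta_j - alpha_j * beta_i). Collecting: alpha ∧ beta = (6) dx ∧ dy.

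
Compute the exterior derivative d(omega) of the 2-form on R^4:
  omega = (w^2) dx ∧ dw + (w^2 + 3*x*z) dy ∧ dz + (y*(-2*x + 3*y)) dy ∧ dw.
d(omega) = (3*z) dx ∧ dy ∧ dz + (2*w) dy ∧ dz ∧ dw + (-2*y) dx ∧ dy ∧ dw

For a 2-form omega = sum_{i<j} g_{ij} dx_i ∧ dx_j, the exterior derivative is
  d(omega) = sum_{i<j} d(g_{ij}) ∧ dx_i ∧ dx_j = sum_{i<j, k} (∂g_{ij}/∂x_k) dx_k ∧ dx_i ∧ dx_j.
Expand each term, using dx_k ∧ dx_i ∧ dx_j = sgn(permutation) dx_{(a)} ∧ dx_{(b)} ∧ dx_{(c)} with (a < b < c) sorted:
  d(w^2 + 3*x*z) includes (∂/∂x)(w^2 + 3*x*z) dx = (3*z) dx, which multiplied by dy ∧ dz gives (3*z) dx ∧ dy ∧ dz
  d(w^2 + 3*x*z) includes (∂/∂w)(w^2 + 3*x*z) dw = (2*w) dw, which multiplied by dy ∧ dz gives (2*w) dy ∧ dz ∧ dw
  d(y*(-2*x + 3*y)) includes (∂/∂x)(y*(-2*x + 3*y)) dx = (-2*y) dx, which multiplied by dy ∧ dw gives (-2*y) dx ∧ dy ∧ dw
Collecting like 3-forms: d(omega) = (3*z) dx ∧ dy ∧ dz + (2*w) dy ∧ dz ∧ dw + (-2*y) dx ∧ dy ∧ dw.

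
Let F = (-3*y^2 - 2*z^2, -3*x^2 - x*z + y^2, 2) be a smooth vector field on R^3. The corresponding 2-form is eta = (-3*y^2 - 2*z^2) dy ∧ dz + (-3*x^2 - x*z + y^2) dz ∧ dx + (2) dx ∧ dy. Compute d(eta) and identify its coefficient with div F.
d(eta) = (2*y) dx ∧ dy ∧ dz; div F = 2*y

For a 2-form in R^3 of the form above, applying d gives a 3-form with coefficient ∂P/∂x + ∂Q/∂y + ∂R/∂z:
  ∂P/∂x = 0
  ∂Q/∂y = 2*y
  ∂R/∂z = 0
Sum = 2*y, which is exactly div F.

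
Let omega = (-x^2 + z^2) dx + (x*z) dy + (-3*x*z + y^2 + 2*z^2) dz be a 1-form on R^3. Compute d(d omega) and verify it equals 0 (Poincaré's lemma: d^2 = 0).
d(d omega) = 0

Step 1: d omega = sum_{i<j} (∂f_j/∂x_i - ∂f_i/∂x_j) dx_i ∧ dx_j:
  coeff of dx ∧ dy: z
  coeff of dx ∧ dz: -5*z
  coeff of dy ∧ dz: -x + 2*y
Step 2: Apply d again to each 2-form coefficient. The only possible 3-form in R^3 is dx ∧ dy ∧ dz, with coefficient
  ∂(coeff of dy∧dz)/∂x - ∂(coeff of dx∧dz)/∂y + ∂(coeff of dx∧dy)/∂z
  = ∂/∂x (-x + 2*y) - ∂/∂y (-5*z) + ∂/∂z (z).
Each of these terms simplifies to sums of mixed partials that cancel in pairs. The result is 0 (by equality of mixed partials for smooth functions — Schwarz / Clairaut).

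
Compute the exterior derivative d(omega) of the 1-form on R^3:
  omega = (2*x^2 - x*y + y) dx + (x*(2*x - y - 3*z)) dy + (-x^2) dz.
d(omega) = (5*x - y - 3*z - 1) dx ∧ dy + (-2*x) dx ∧ dz + (3*x) dy ∧ dz

For a 1-form omega = sum_i f_i dx_i, the exterior derivative is
  d(omega) = sum_{i < j} (∂f_j/∂x_i - ∂f_i/∂x_j) dx_i ∧ dx_j.
  coefficient of dx ∧ dy: ∂f_2/∂x - ∂f_1/∂y = ∂(x*(2*x - y - 3*z))/∂x - ∂(2*x^2 - x*y + y)/∂y = 5*x - y - 3*z - 1
  coefficient of dx ∧ dz: ∂f_3/∂x - ∂f_1/∂z = ∂(-x^2)/∂x - ∂(2*x^2 - x*y + y)/∂z = -2*x
  coefficient of dy ∧ dz: ∂f_3/∂y - ∂f_2/∂z = ∂(-x^2)/∂y - ∂(x*(2*x - y - 3*z))/∂z = 3*x
Assembling: d(omega) = (5*x - y - 3*z - 1) dx ∧ dy + (-2*x) dx ∧ dz + (3*x) dy ∧ dz.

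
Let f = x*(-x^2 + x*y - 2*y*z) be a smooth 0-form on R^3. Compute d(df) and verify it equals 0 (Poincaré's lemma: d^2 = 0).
d(df) = 0

Step 1: df = sum_i (∂f/∂x_i) dx_i = (-3*x^2 + 2*x*y - 2*y*z) dx + (x*(x - 2*z)) dy + (-2*x*y) dz.
Step 2: Apply d again. Using the 1-form formula, the coefficient of dx ∧ dy in d(df) is ∂^2 f/∂x ∂y - ∂^2 f/∂y ∂x = (2*x - 2*z) - (2*x - 2*z) = 0 (equality of mixed partials for smooth f).
Similarly for dx ∧ dz and dy ∧ dz — all coefficients vanish. So d(df) = 0.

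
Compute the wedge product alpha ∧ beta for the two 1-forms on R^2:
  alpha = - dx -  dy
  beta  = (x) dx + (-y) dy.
alpha ∧ beta = (x + y) dx ∧ dy

Distribute the wedge, using dx_i ∧ dx_j = -dx_j ∧ dx_i and dx_i ∧ dx_i = 0. For each pair (i, j) with i < j, the coefficient of dx_i ∧ dx_j in alpha ∧ beta is (alpha_i * beta_j - alpha_j * beta_i). Collecting: alpha ∧ beta = (x + y) dx ∧ dy.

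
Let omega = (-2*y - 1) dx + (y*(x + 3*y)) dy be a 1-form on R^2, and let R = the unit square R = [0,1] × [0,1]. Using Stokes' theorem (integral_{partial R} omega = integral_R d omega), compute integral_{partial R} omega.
integral_(partial R) omega = 5/2

Stokes: integral_partial_R omega = integral_R d omega with d omega = (∂Q/∂x - ∂P/∂y) dx ∧ dy.
  ∂Q/∂x = y
  ∂P/∂y = -2
  integrand = ∂Q/∂x - ∂P/∂y = y + 2.
Integrating over R: integral_0^1 integral_0^1 (y + 2) dx dy = 5/2.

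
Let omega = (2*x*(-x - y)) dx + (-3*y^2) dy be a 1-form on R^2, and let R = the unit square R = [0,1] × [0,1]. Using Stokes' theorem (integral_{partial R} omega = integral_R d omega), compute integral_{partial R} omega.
integral_(partial R) omega = 1

Stokes: integral_partial_R omega = integral_R d omega with d omega = (∂Q/∂x - ∂P/∂y) dx ∧ dy.
  ∂Q/∂x = 0
  ∂P/∂y = -2*x
  integrand = ∂Q/∂x - ∂P/∂y = 2*x.
Integrating over R: integral_0^1 integral_0^1 (2*x) dx dy = 1.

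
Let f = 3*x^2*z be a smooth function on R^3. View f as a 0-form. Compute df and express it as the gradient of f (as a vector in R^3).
df = (6*x*z) dx + (0) dy + (3*x^2) dz; grad f = (6*x*z, 0, 3*x^2)

For a 0-form f, d f = (∂f/∂x) dx + (∂f/∂y) dy + (∂f/∂z) dz. The components of the vector representation are exactly the entries of grad f in Cartesian coordinates:
  ∂f/∂x = 6*x*z
  ∂f/∂y = 0
  ∂f/∂z = 3*x^2.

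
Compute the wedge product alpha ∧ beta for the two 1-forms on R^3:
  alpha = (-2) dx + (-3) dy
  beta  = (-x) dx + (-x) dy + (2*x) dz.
alpha ∧ beta = (-x) dx ∧ dy + (-4*x) dx ∧ dz + (-6*x) dy ∧ dz

Distribute the wedge, using dx_i ∧ dx_j = -dx_j ∧ dx_i and dx_i ∧ dx_i = 0. For each pair (i, j) with i < j, the coefficient of dx_i ∧ dx_j in alpha ∧ beta is (alpha_i * beta_j - alpha_j * beta_i). Collecting: alpha ∧ beta = (-x) dx ∧ dy + (-4*x) dx ∧ dz + (-6*x) dy ∧ dz.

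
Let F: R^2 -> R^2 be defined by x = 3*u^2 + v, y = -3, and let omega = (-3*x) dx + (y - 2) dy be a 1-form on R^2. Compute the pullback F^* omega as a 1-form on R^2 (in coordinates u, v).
F^* omega = (18*u*(-3*u^2 - v)) du + (-9*u^2 - 3*v) dv

Using F^*(f dg) = (f ∘ F) d(g ∘ F), substitute each coordinate x_i by F_i(u, v) in f_i, and replace dx_i by d F_i = (∂F_i/∂u) du + (∂F_i/∂v) dv.
  For the x component: f_1(F) = -9*u^2 - 3*v; d F_1 = (6*u) du + (1) dv
  For the y component: f_2(F) = -5; d F_2 = (0) du + (0) dv
Combining and collecting du, dv coefficients:
  coeff of du: 18*u*(-3*u^2 - v)
  coeff of dv: -9*u^2 - 3*v
F^* omega = (18*u*(-3*u^2 - v)) du + (-9*u^2 - 3*v) dv.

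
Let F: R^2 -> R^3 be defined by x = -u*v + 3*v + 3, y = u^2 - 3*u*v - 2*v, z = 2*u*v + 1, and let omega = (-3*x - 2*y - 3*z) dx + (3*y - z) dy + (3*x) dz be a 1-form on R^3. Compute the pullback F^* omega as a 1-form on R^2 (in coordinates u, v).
F^* omega = (6*u^3 - 29*u^2*v + 24*u*v^2 - 12*u*v - 2*u + 41*v^2 + 33*v) du + (-7*u^3 + 24*u^2*v - 12*u^2 + 72*u*v + 33*u - 3*v - 34) dv

Using F^*(f dg) = (f ∘ F) d(g ∘ F), substitute each coordinate x_i by F_i(u, v) in f_i, and replace dx_i by d F_i = (∂F_i/∂u) du + (∂F_i/∂v) dv.
  For the x component: f_1(F) = -2*u^2 + 3*u*v - 5*v - 12; d F_1 = (-v) du + (3 - u) dv
  For the y component: f_2(F) = 3*u^2 - 11*u*v - 6*v - 1; d F_2 = (2*u - 3*v) du + (-3*u - 2) dv
  For the z component: f_3(F) = -3*u*v + 9*v + 9; d F_3 = (2*v) du + (2*u) dv
Combining and collecting du, dv coefficients:
  coeff of du: 6*u^3 - 29*u^2*v + 24*u*v^2 - 12*u*v - 2*u + 41*v^2 + 33*v
  coeff of dv: -7*u^3 + 24*u^2*v - 12*u^2 + 72*u*v + 33*u - 3*v - 34
F^* omega = (6*u^3 - 29*u^2*v + 24*u*v^2 - 12*u*v - 2*u + 41*v^2 + 33*v) du + (-7*u^3 + 24*u^2*v - 12*u^2 + 72*u*v + 33*u - 3*v - 34) dv.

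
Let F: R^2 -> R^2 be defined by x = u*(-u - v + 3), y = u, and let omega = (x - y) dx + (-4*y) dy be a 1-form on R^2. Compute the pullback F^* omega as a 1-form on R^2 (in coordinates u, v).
F^* omega = (u*(2*u^2 + 3*u*v - 7*u + v^2 - 5*v + 2)) du + (u^2*(u + v - 2)) dv

Using F^*(f dg) = (f ∘ F) d(g ∘ F), substitute each coordinate x_i by F_i(u, v) in f_i, and replace dx_i by d F_i = (∂F_i/∂u) du + (∂F_i/∂v) dv.
  For the x component: f_1(F) = u*(-u - v + 2); d F_1 = (-2*u - v + 3) du + (-u) dv
  For the y component: f_2(F) = -4*u; d F_2 = (1) du + (0) dv
Combining and collecting du, dv coefficients:
  coeff of du: u*(2*u^2 + 3*u*v - 7*u + v^2 - 5*v + 2)
  coeff of dv: u^2*(u + v - 2)
F^* omega = (u*(2*u^2 + 3*u*v - 7*u + v^2 - 5*v + 2)) du + (u^2*(u + v - 2)) dv.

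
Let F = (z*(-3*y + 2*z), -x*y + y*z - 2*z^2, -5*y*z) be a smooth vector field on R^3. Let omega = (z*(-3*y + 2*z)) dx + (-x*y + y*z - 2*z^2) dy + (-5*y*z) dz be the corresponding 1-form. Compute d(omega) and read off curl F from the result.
d(omega) = (-y - z) dy ∧ dz + (-3*y + 4*z) dz ∧ dx + (-y + 3*z) dx ∧ dy; curl F = (-y - z, -3*y + 4*z, -y + 3*z)

d omega = sum_{i<j} (∂f_j/∂x_i - ∂f_i/∂x_j) dx_i ∧ dx_j. Under the identification (dy ∧ dz, dz ∧ dx, dx ∧ dy) ↔ (e_x, e_y, e_z), the coefficients are exactly the components of curl F. Compute:
  ∂R/∂y - ∂Q/∂z = (-5*z) - (y - 4*z) = -y - z
  ∂P/∂z - ∂R/∂x = (-3*y + 4*z) - (0) = -3*y + 4*z
  ∂Q/∂x - ∂P/∂y = (-y) - (-3*z) = -y + 3*z.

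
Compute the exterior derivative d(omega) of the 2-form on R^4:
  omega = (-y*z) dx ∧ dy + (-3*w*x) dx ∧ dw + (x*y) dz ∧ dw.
d(omega) = (-y) dx ∧ dy ∧ dz + (y) dx ∧ dz ∧ dw + (x) dy ∧ dz ∧ dw

For a 2-form omega = sum_{i<j} g_{ij} dx_i ∧ dx_j, the exterior derivative is
  d(omega) = sum_{i<j} d(g_{ij}) ∧ dx_i ∧ dx_j = sum_{i<j, k} (∂g_{ij}/∂x_k) dx_k ∧ dx_i ∧ dx_j.
Expand each term, using dx_k ∧ dx_i ∧ dx_j = sgn(permutation) dx_{(a)} ∧ dx_{(b)} ∧ dx_{(c)} with (a < b < c) sorted:
  d(-y*z) includes (∂/∂z)(-y*z) dz = (-y) dz, which multiplied by dx ∧ dy gives (-y) dx ∧ dy ∧ dz
  d(x*y) includes (∂/∂x)(x*y) dx = (y) dx, which multiplied by dz ∧ dw gives (y) dx ∧ dz ∧ dw
  d(x*y) includes (∂/∂y)(x*y) dy = (x) dy, which multiplied by dz ∧ dw gives (x) dy ∧ dz ∧ dw
Collecting like 3-forms: d(omega) = (-y) dx ∧ dy ∧ dz + (y) dx ∧ dz ∧ dw + (x) dy ∧ dz ∧ dw.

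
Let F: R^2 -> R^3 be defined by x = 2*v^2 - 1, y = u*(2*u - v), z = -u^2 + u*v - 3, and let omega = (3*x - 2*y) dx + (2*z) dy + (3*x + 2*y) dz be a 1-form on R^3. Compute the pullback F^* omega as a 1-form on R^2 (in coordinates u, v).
F^* omega = (-16*u^3 + 18*u^2*v - 16*u*v^2 - 18*u + 6*v^3 + 3*v) du + (6*u^3 - 20*u^2*v + 14*u*v^2 + 3*u + 24*v^3 - 12*v) dv

Using F^*(f dg) = (f ∘ F) d(g ∘ F), substitute each coordinate x_i by F_i(u, v) in f_i, and replace dx_i by d F_i = (∂F_i/∂u) du + (∂F_i/∂v) dv.
  For the x component: f_1(F) = -4*u^2 + 2*u*v + 6*v^2 - 3; d F_1 = (0) du + (4*v) dv
  For the y component: f_2(F) = -2*u^2 + 2*u*v - 6; d F_2 = (4*u - v) du + (-u) dv
  For the z component: f_3(F) = 4*u^2 - 2*u*v + 6*v^2 - 3; d F_3 = (-2*u + v) du + (u) dv
Combining and collecting du, dv coefficients:
  coeff of du: -16*u^3 + 18*u^2*v - 16*u*v^2 - 18*u + 6*v^3 + 3*v
  coeff of dv: 6*u^3 - 20*u^2*v + 14*u*v^2 + 3*u + 24*v^3 - 12*v
F^* omega = (-16*u^3 + 18*u^2*v - 16*u*v^2 - 18*u + 6*v^3 + 3*v) du + (6*u^3 - 20*u^2*v + 14*u*v^2 + 3*u + 24*v^3 - 12*v) dv.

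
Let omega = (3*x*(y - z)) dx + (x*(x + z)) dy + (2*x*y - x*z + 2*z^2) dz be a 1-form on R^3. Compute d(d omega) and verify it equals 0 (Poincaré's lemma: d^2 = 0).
d(d omega) = 0

Step 1: d omega = sum_{i<j} (∂f_j/∂x_i - ∂f_i/∂x_j) dx_i ∧ dx_j:
  coeff of dx ∧ dy: -x + z
  coeff of dx ∧ dz: 3*x + 2*y - z
  coeff of dy ∧ dz: x
Step 2: Apply d again to each 2-form coefficient. The only possible 3-form in R^3 is dx ∧ dy ∧ dz, with coefficient
  ∂(coeff of dy∧dz)/∂x - ∂(coeff of dx∧dz)/∂y + ∂(coeff of dx∧dy)/∂z
  = ∂/∂x (x) - ∂/∂y (3*x + 2*y - z) + ∂/∂z (-x + z).
Each of these terms simplifies to sums of mixed partials that cancel in pairs. The result is 0 (by equality of mixed partials for smooth functions — Schwarz / Clairaut).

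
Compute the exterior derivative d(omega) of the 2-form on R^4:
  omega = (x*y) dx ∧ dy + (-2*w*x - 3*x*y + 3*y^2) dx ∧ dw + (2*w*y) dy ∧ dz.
d(omega) = (3*x - 6*y) dx ∧ dy ∧ dw + (2*y) dy ∧ dz ∧ dw

For a 2-form omega = sum_{i<j} g_{ij} dx_i ∧ dx_j, the exterior derivative is
  d(omega) = sum_{i<j} d(g_{ij}) ∧ dx_i ∧ dx_j = sum_{i<j, k} (∂g_{ij}/∂x_k) dx_k ∧ dx_i ∧ dx_j.
Expand each term, using dx_k ∧ dx_i ∧ dx_j = sgn(permutation) dx_{(a)} ∧ dx_{(b)} ∧ dx_{(c)} with (a < b < c) sorted:
  d(-2*w*x - 3*x*y + 3*y^2) includes (∂/∂y)(-2*w*x - 3*x*y + 3*y^2) dy = (-3*x + 6*y) dy, which multiplied by dx ∧ dw gives (3*x - 6*y) dx ∧ dy ∧ dw
  d(2*w*y) includes (∂/∂w)(2*w*y) dw = (2*y) dw, which multiplied by dy ∧ dz gives (2*y) dy ∧ dz ∧ dw
Collecting like 3-forms: d(omega) = (3*x - 6*y) dx ∧ dy ∧ dw + (2*y) dy ∧ dz ∧ dw.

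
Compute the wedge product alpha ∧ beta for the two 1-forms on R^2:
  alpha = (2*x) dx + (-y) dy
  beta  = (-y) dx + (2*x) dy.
alpha ∧ beta = (4*x^2 - y^2) dx ∧ dy

Distribute the wedge, using dx_i ∧ dx_j = -dx_j ∧ dx_i and dx_i ∧ dx_i = 0. For each pair (i, j) with i < j, the coefficient of dx_i ∧ dx_j in alpha ∧ beta is (alpha_i * beta_j - alpha_j * beta_i). Collecting: alpha ∧ beta = (4*x^2 - y^2) dx ∧ dy.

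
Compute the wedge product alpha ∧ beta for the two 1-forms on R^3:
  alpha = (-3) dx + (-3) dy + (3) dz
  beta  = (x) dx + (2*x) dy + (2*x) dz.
alpha ∧ beta = (-3*x) dx ∧ dy + (-9*x) dx ∧ dz + (-12*x) dy ∧ dz

Distribute the wedge, using dx_i ∧ dx_j = -dx_j ∧ dx_i and dx_i ∧ dx_i = 0. For each pair (i, j) with i < j, the coefficient of dx_i ∧ dx_j in alpha ∧ beta is (alpha_i * beta_j - alpha_j * beta_i). Collecting: alpha ∧ beta = (-3*x) dx ∧ dy + (-9*x) dx ∧ dz + (-12*x) dy ∧ dz.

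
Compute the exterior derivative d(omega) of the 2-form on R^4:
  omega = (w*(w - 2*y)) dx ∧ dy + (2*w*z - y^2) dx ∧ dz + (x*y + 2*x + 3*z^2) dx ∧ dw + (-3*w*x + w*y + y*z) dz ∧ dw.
d(omega) = (2*w - x - 2*y) dx ∧ dy ∧ dw + (2*y) dx ∧ dy ∧ dz + (-3*w - 4*z) dx ∧ dz ∧ dw + (w + z) dy ∧ dz ∧ dw

For a 2-form omega = sum_{i<j} g_{ij} dx_i ∧ dx_j, the exterior derivative is
  d(omega) = sum_{i<j} d(g_{ij}) ∧ dx_i ∧ dx_j = sum_{i<j, k} (∂g_{ij}/∂x_k) dx_k ∧ dx_i ∧ dx_j.
Expand each term, using dx_k ∧ dx_i ∧ dx_j = sgn(permutation) dx_{(a)} ∧ dx_{(b)} ∧ dx_{(c)} with (a < b < c) sorted:
  d(w*(w - 2*y)) includes (∂/∂w)(w*(w - 2*y)) dw = (2*w - 2*y) dw, which multiplied by dx ∧ dy gives (2*w - 2*y) dx ∧ dy ∧ dw
  d(2*w*z - y^2) includes (∂/∂y)(2*w*z - y^2) dy = (-2*y) dy, which multiplied by dx ∧ dz gives (2*y) dx ∧ dy ∧ dz
  d(2*w*z - y^2) includes (∂/∂w)(2*w*z - y^2) dw = (2*z) dw, which multiplied by dx ∧ dz gives (2*z) dx ∧ dz ∧ dw
  d(x*y + 2*x + 3*z^2) includes (∂/∂y)(x*y + 2*x + 3*z^2) dy = (x) dy, which multiplied by dx ∧ dw gives (-x) dx ∧ dy ∧ dw
  d(x*y + 2*x + 3*z^2) includes (∂/∂z)(x*y + 2*x + 3*z^2) dz = (6*z) dz, which multiplied by dx ∧ dw gives (-6*z) dx ∧ dz ∧ dw
  d(-3*w*x + w*y + y*z) includes (∂/∂x)(-3*w*x + w*y + y*z) dx = (-3*w) dx, which multiplied by dz ∧ dw gives (-3*w) dx ∧ dz ∧ dw
  d(-3*w*x + w*y + y*z) includes (∂/∂y)(-3*w*x + w*y + y*z) dy = (w + z) dy, which multiplied by dz ∧ dw gives (w + z) dy ∧ dz ∧ dw
Collecting like 3-forms: d(omega) = (2*w - x - 2*y) dx ∧ dy ∧ dw + (2*y) dx ∧ dy ∧ dz + (-3*w - 4*z) dx ∧ dz ∧ dw + (w + z) dy ∧ dz ∧ dw.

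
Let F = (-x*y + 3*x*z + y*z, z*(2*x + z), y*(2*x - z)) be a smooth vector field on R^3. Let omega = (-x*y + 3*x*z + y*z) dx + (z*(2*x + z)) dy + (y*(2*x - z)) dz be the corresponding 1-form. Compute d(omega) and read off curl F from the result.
d(omega) = (-3*z) dy ∧ dz + (3*x - y) dz ∧ dx + (x + z) dx ∧ dy; curl F = (-3*z, 3*x - y, x + z)

d omega = sum_{i<j} (∂f_j/∂x_i - ∂f_i/∂x_j) dx_i ∧ dx_j. Under the identification (dy ∧ dz, dz ∧ dx, dx ∧ dy) ↔ (e_x, e_y, e_z), the coefficients are exactly the components of curl F. Compute:
  ∂R/∂y - ∂Q/∂z = (2*x - z) - (2*x + 2*z) = -3*z
  ∂P/∂z - ∂R/∂x = (3*x + y) - (2*y) = 3*x - y
  ∂Q/∂x - ∂P/∂y = (2*z) - (-x + z) = x + z.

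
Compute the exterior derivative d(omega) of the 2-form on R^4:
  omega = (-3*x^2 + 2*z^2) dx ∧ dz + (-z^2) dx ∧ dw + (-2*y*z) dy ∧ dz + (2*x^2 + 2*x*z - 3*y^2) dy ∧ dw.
d(omega) = (2*z) dx ∧ dz ∧ dw + (4*x + 2*z) dx ∧ dy ∧ dw + (-2*x) dy ∧ dz ∧ dw

For a 2-form omega = sum_{i<j} g_{ij} dx_i ∧ dx_j, the exterior derivative is
  d(omega) = sum_{i<j} d(g_{ij}) ∧ dx_i ∧ dx_j = sum_{i<j, k} (∂g_{ij}/∂x_k) dx_k ∧ dx_i ∧ dx_j.
Expand each term, using dx_k ∧ dx_i ∧ dx_j = sgn(permutation) dx_{(a)} ∧ dx_{(b)} ∧ dx_{(c)} with (a < b < c) sorted:
  d(-z^2) includes (∂/∂z)(-z^2) dz = (-2*z) dz, which multiplied by dx ∧ dw gives (2*z) dx ∧ dz ∧ dw
  d(2*x^2 + 2*x*z - 3*y^2) includes (∂/∂x)(2*x^2 + 2*x*z - 3*y^2) dx = (4*x + 2*z) dx, which multiplied by dy ∧ dw gives (4*x + 2*z) dx ∧ dy ∧ dw
  d(2*x^2 + 2*x*z - 3*y^2) includes (∂/∂z)(2*x^2 + 2*x*z - 3*y^2) dz = (2*x) dz, which multiplied by dy ∧ dw gives (-2*x) dy ∧ dz ∧ dw
Collecting like 3-forms: d(omega) = (2*z) dx ∧ dz ∧ dw + (4*x + 2*z) dx ∧ dy ∧ dw + (-2*x) dy ∧ dz ∧ dw.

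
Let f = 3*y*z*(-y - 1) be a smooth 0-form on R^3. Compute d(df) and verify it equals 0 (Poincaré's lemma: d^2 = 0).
d(df) = 0

Step 1: df = sum_i (∂f/∂x_i) dx_i = (0) dx + (3*z*(-2*y - 1)) dy + (3*y*(-y - 1)) dz.
Step 2: Apply d again. Using the 1-form formula, the coefficient of dx ∧ dy in d(df) is ∂^2 f/∂x ∂y - ∂^2 f/∂y ∂x = (0) - (0) = 0 (equality of mixed partials for smooth f).
Similarly for dx ∧ dz and dy ∧ dz — all coefficients vanish. So d(df) = 0.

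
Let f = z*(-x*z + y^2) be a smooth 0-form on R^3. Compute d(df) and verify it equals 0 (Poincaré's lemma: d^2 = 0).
d(df) = 0

Step 1: df = sum_i (∂f/∂x_i) dx_i = (-z^2) dx + (2*y*z) dy + (-2*x*z + y^2) dz.
Step 2: Apply d again. Using the 1-form formula, the coefficient of dx ∧ dy in d(df) is ∂^2 f/∂x ∂y - ∂^2 f/∂y ∂x = (0) - (0) = 0 (equality of mixed partials for smooth f).
Similarly for dx ∧ dz and dy ∧ dz — all coefficients vanish. So d(df) = 0.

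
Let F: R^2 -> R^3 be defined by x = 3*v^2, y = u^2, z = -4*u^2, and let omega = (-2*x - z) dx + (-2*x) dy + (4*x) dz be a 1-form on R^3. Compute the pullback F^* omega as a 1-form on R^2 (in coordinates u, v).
F^* omega = (-108*u*v^2) du + (24*u^2*v - 36*v^3) dv

Using F^*(f dg) = (f ∘ F) d(g ∘ F), substitute each coordinate x_i by F_i(u, v) in f_i, and replace dx_i by d F_i = (∂F_i/∂u) du + (∂F_i/∂v) dv.
  For the x component: f_1(F) = 4*u^2 - 6*v^2; d F_1 = (0) du + (6*v) dv
  For the y component: f_2(F) = -6*v^2; d F_2 = (2*u) du + (0) dv
  For the z component: f_3(F) = 12*v^2; d F_3 = (-8*u) du + (0) dv
Combining and collecting du, dv coefficients:
  coeff of du: -108*u*v^2
  coeff of dv: 24*u^2*v - 36*v^3
F^* omega = (-108*u*v^2) du + (24*u^2*v - 36*v^3) dv.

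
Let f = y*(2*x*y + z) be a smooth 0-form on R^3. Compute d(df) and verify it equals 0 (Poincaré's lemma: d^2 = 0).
d(df) = 0

Step 1: df = sum_i (∂f/∂x_i) dx_i = (2*y^2) dx + (4*x*y + z) dy + (y) dz.
Step 2: Apply d again. Using the 1-form formula, the coefficient of dx ∧ dy in d(df) is ∂^2 f/∂x ∂y - ∂^2 f/∂y ∂x = (4*y) - (4*y) = 0 (equality of mixed partials for smooth f).
Similarly for dx ∧ dz and dy ∧ dz — all coefficients vanish. So d(df) = 0.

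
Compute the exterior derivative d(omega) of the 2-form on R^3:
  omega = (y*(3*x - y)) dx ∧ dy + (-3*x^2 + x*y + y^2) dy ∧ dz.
d(omega) = (-6*x + y) dx ∧ dy ∧ dz

For a 2-form omega = sum_{i<j} g_{ij} dx_i ∧ dx_j, the exterior derivative is
  d(omega) = sum_{i<j} d(g_{ij}) ∧ dx_i ∧ dx_j = sum_{i<j, k} (∂g_{ij}/∂x_k) dx_k ∧ dx_i ∧ dx_j.
Expand each term, using dx_k ∧ dx_i ∧ dx_j = sgn(permutation) dx_{(a)} ∧ dx_{(b)} ∧ dx_{(c)} with (a < b < c) sorted:
  d(-3*x^2 + x*y + y^2) includes (∂/∂x)(-3*x^2 + x*y + y^2) dx = (-6*x + y) dx, which multiplied by dy ∧ dz gives (-6*x + y) dx ∧ dy ∧ dz
Collecting like 3-forms: d(omega) = (-6*x + y) dx ∧ dy ∧ dz.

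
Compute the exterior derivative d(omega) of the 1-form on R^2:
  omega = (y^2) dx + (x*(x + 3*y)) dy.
d(omega) = (2*x + y) dx ∧ dy

For a 1-form omega = sum_i f_i dx_i, the exterior derivative is
  d(omega) = sum_{i < j} (∂f_j/∂x_i - ∂f_i/∂x_j) dx_i ∧ dx_j.
  coefficient of dx ∧ dy: ∂f_2/∂x - ∂f_1/∂y = ∂(x*(x + 3*y))/∂x - ∂(y^2)/∂y = 2*x + y
Assembling: d(omega) = (2*x + y) dx ∧ dy.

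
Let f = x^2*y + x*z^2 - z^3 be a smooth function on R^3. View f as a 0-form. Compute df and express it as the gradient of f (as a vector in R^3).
df = (2*x*y + z^2) dx + (x^2) dy + (z*(2*x - 3*z)) dz; grad f = (2*x*y + z^2, x^2, z*(2*x - 3*z))

For a 0-form f, d f = (∂f/∂x) dx + (∂f/∂y) dy + (∂f/∂z) dz. The components of the vector representation are exactly the entries of grad f in Cartesian coordinates:
  ∂f/∂x = 2*x*y + z^2
  ∂f/∂y = x^2
  ∂f/∂z = z*(2*x - 3*z).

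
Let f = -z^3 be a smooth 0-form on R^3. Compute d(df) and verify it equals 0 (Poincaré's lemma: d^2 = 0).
d(df) = 0

Step 1: df = sum_i (∂f/∂x_i) dx_i = (0) dx + (0) dy + (-3*z^2) dz.
Step 2: Apply d again. Using the 1-form formula, the coefficient of dx ∧ dy in d(df) is ∂^2 f/∂x ∂y - ∂^2 f/∂y ∂x = (0) - (0) = 0 (equality of mixed partials for smooth f).
Similarly for dx ∧ dz and dy ∧ dz — all coefficients vanish. So d(df) = 0.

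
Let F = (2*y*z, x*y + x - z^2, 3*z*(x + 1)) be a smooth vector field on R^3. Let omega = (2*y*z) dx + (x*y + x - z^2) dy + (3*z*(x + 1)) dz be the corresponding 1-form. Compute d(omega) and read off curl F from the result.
d(omega) = (2*z) dy ∧ dz + (2*y - 3*z) dz ∧ dx + (y - 2*z + 1) dx ∧ dy; curl F = (2*z, 2*y - 3*z, y - 2*z + 1)

d omega = sum_{i<j} (∂f_j/∂x_i - ∂f_i/∂x_j) dx_i ∧ dx_j. Under the identification (dy ∧ dz, dz ∧ dx, dx ∧ dy) ↔ (e_x, e_y, e_z), the coefficients are exactly the components of curl F. Compute:
  ∂R/∂y - ∂Q/∂z = (0) - (-2*z) = 2*z
  ∂P/∂z - ∂R/∂x = (2*y) - (3*z) = 2*y - 3*z
  ∂Q/∂x - ∂P/∂y = (y + 1) - (2*z) = y - 2*z + 1.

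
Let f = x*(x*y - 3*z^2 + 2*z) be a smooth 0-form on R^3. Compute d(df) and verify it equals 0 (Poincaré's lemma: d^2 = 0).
d(df) = 0

Step 1: df = sum_i (∂f/∂x_i) dx_i = (2*x*y - 3*z^2 + 2*z) dx + (x^2) dy + (2*x*(1 - 3*z)) dz.
Step 2: Apply d again. Using the 1-form formula, the coefficient of dx ∧ dy in d(df) is ∂^2 f/∂x ∂y - ∂^2 f/∂y ∂x = (2*x) - (2*x) = 0 (equality of mixed partials for smooth f).
Similarly for dx ∧ dz and dy ∧ dz — all coefficients vanish. So d(df) = 0.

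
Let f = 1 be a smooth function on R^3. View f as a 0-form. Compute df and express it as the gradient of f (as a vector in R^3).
df = (0) dx + (0) dy + (0) dz; grad f = (0, 0, 0)

For a 0-form f, d f = (∂f/∂x) dx + (∂f/∂y) dy + (∂f/∂z) dz. The components of the vector representation are exactly the entries of grad f in Cartesian coordinates:
  ∂f/∂x = 0
  ∂f/∂y = 0
  ∂f/∂z = 0.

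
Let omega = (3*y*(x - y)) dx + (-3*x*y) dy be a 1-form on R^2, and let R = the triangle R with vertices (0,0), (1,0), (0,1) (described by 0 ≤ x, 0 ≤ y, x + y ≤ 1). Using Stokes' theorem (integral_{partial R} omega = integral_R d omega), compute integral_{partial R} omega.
integral_(partial R) omega = 0

Stokes: integral_partial_R omega = integral_R d omega with d omega = (∂Q/∂x - ∂P/∂y) dx ∧ dy.
  ∂Q/∂x = -3*y
  ∂P/∂y = 3*x - 6*y
  integrand = ∂Q/∂x - ∂P/∂y = -3*x + 3*y.
Integrating over R: integral_0^1 integral_0^{1-x} (-3*x + 3*y) dy dx = 0.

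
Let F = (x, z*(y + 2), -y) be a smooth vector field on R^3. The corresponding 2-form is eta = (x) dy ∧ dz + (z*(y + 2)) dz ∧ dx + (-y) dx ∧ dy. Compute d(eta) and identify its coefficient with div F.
d(eta) = (z + 1) dx ∧ dy ∧ dz; div F = z + 1

For a 2-form in R^3 of the form above, applying d gives a 3-form with coefficient ∂P/∂x + ∂Q/∂y + ∂R/∂z:
  ∂P/∂x = 1
  ∂Q/∂y = z
  ∂R/∂z = 0
Sum = z + 1, which is exactly div F.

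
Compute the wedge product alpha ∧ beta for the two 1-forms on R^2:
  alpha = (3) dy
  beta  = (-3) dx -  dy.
alpha ∧ beta = (9) dx ∧ dy

Distribute the wedge, using dx_i ∧ dx_j = -dx_j ∧ dx_i and dx_i ∧ dx_i = 0. For each pair (i, j) with i < j, the coefficient of dx_i ∧ dx_j in alpha ∧ beta is (alpha_i * beta_j - alpha_j * beta_i). Collecting: alpha ∧ beta = (9) dx ∧ dy.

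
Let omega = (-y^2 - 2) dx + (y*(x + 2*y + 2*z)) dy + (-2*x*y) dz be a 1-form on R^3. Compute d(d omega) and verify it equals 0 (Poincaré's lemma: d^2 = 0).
d(d omega) = 0

Step 1: d omega = sum_{i<j} (∂f_j/∂x_i - ∂f_i/∂x_j) dx_i ∧ dx_j:
  coeff of dx ∧ dy: 3*y
  coeff of dx ∧ dz: -2*y
  coeff of dy ∧ dz: -2*x - 2*y
Step 2: Apply d again to each 2-form coefficient. The only possible 3-form in R^3 is dx ∧ dy ∧ dz, with coefficient
  ∂(coeff of dy∧dz)/∂x - ∂(coeff of dx∧dz)/∂y + ∂(coeff of dx∧dy)/∂z
  = ∂/∂x (-2*x - 2*y) - ∂/∂y (-2*y) + ∂/∂z (3*y).
Each of these terms simplifies to sums of mixed partials that cancel in pairs. The result is 0 (by equality of mixed partials for smooth functions — Schwarz / Clairaut).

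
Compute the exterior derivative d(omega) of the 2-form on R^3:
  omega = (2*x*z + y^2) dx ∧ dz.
d(omega) = (-2*y) dx ∧ dy ∧ dz

For a 2-form omega = sum_{i<j} g_{ij} dx_i ∧ dx_j, the exterior derivative is
  d(omega) = sum_{i<j} d(g_{ij}) ∧ dx_i ∧ dx_j = sum_{i<j, k} (∂g_{ij}/∂x_k) dx_k ∧ dx_i ∧ dx_j.
Expand each term, using dx_k ∧ dx_i ∧ dx_j = sgn(permutation) dx_{(a)} ∧ dx_{(b)} ∧ dx_{(c)} with (a < b < c) sorted:
  d(2*x*z + y^2) includes (∂/∂y)(2*x*z + y^2) dy = (2*y) dy, which multiplied by dx ∧ dz gives (-2*y) dx ∧ dy ∧ dz
Collecting like 3-forms: d(omega) = (-2*y) dx ∧ dy ∧ dz.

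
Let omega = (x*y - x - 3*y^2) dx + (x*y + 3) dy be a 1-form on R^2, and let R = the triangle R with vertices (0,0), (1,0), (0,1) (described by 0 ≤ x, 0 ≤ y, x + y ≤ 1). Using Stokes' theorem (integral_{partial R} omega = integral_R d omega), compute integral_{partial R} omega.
integral_(partial R) omega = 1

Stokes: integral_partial_R omega = integral_R d omega with d omega = (∂Q/∂x - ∂P/∂y) dx ∧ dy.
  ∂Q/∂x = y
  ∂P/∂y = x - 6*y
  integrand = ∂Q/∂x - ∂P/∂y = -x + 7*y.
Integrating over R: integral_0^1 integral_0^{1-x} (-x + 7*y) dy dx = 1.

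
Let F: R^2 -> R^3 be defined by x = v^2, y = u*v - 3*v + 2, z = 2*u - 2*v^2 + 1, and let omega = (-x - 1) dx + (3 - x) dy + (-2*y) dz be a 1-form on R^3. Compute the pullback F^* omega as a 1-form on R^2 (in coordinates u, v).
F^* omega = (-4*u*v - v^3 + 15*v - 8) du + (7*u*v^2 + 3*u - 2*v^3 - 21*v^2 + 14*v - 9) dv

Using F^*(f dg) = (f ∘ F) d(g ∘ F), substitute each coordinate x_i by F_i(u, v) in f_i, and replace dx_i by d F_i = (∂F_i/∂u) du + (∂F_i/∂v) dv.
  For the x component: f_1(F) = -v^2 - 1; d F_1 = (0) du + (2*v) dv
  For the y component: f_2(F) = 3 - v^2; d F_2 = (v) du + (u - 3) dv
  For the z component: f_3(F) = -2*u*v + 6*v - 4; d F_3 = (2) du + (-4*v) dv
Combining and collecting du, dv coefficients:
  coeff of du: -4*u*v - v^3 + 15*v - 8
  coeff of dv: 7*u*v^2 + 3*u - 2*v^3 - 21*v^2 + 14*v - 9
F^* omega = (-4*u*v - v^3 + 15*v - 8) du + (7*u*v^2 + 3*u - 2*v^3 - 21*v^2 + 14*v - 9) dv.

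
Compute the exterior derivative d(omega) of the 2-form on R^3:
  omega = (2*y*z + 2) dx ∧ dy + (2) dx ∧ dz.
d(omega) = (2*y) dx ∧ dy ∧ dz

For a 2-form omega = sum_{i<j} g_{ij} dx_i ∧ dx_j, the exterior derivative is
  d(omega) = sum_{i<j} d(g_{ij}) ∧ dx_i ∧ dx_j = sum_{i<j, k} (∂g_{ij}/∂x_k) dx_k ∧ dx_i ∧ dx_j.
Expand each term, using dx_k ∧ dx_i ∧ dx_j = sgn(permutation) dx_{(a)} ∧ dx_{(b)} ∧ dx_{(c)} with (a < b < c) sorted:
  d(2*y*z + 2) includes (∂/∂z)(2*y*z + 2) dz = (2*y) dz, which multiplied by dx ∧ dy gives (2*y) dx ∧ dy ∧ dz
Collecting like 3-forms: d(omega) = (2*y) dx ∧ dy ∧ dz.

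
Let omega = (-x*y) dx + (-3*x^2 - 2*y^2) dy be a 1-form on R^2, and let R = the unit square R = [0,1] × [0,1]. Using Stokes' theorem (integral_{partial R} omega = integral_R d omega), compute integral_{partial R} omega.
integral_(partial R) omega = -5/2

Stokes: integral_partial_R omega = integral_R d omega with d omega = (∂Q/∂x - ∂P/∂y) dx ∧ dy.
  ∂Q/∂x = -6*x
  ∂P/∂y = -x
  integrand = ∂Q/∂x - ∂P/∂y = -5*x.
Integrating over R: integral_0^1 integral_0^1 (-5*x) dx dy = -5/2.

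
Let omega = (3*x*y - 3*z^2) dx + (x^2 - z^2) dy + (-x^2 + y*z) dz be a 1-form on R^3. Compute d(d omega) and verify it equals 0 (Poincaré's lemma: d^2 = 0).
d(d omega) = 0

Step 1: d omega = sum_{i<j} (∂f_j/∂x_i - ∂f_i/∂x_j) dx_i ∧ dx_j:
  coeff of dx ∧ dy: -x
  coeff of dx ∧ dz: -2*x + 6*z
  coeff of dy ∧ dz: 3*z
Step 2: Apply d again to each 2-form coefficient. The only possible 3-form in R^3 is dx ∧ dy ∧ dz, with coefficient
  ∂(coeff of dy∧dz)/∂x - ∂(coeff of dx∧dz)/∂y + ∂(coeff of dx∧dy)/∂z
  = ∂/∂x (3*z) - ∂/∂y (-2*x + 6*z) + ∂/∂z (-x).
Each of these terms simplifies to sums of mixed partials that cancel in pairs. The result is 0 (by equality of mixed partials for smooth functions — Schwarz / Clairaut).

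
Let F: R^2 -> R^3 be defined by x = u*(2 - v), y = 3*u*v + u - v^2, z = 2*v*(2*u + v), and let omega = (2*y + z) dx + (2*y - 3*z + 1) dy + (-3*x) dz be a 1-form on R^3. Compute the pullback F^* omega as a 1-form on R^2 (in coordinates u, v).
F^* omega = (-16*u*v^2 - 6*u*v + 6*u - 24*v^3 - 8*v^2 + 3*v + 1) du + (-16*u^2*v - 20*u^2 - 28*u*v + 3*u + 16*v^3 - 2*v) dv

Using F^*(f dg) = (f ∘ F) d(g ∘ F), substitute each coordinate x_i by F_i(u, v) in f_i, and replace dx_i by d F_i = (∂F_i/∂u) du + (∂F_i/∂v) dv.
  For the x component: f_1(F) = 2*u*(5*v + 1); d F_1 = (2 - v) du + (-u) dv
  For the y component: f_2(F) = -6*u*v + 2*u - 8*v^2 + 1; d F_2 = (3*v + 1) du + (3*u - 2*v) dv
  For the z component: f_3(F) = 3*u*(v - 2); d F_3 = (4*v) du + (4*u + 4*v) dv
Combining and collecting du, dv coefficients:
  coeff of du: -16*u*v^2 - 6*u*v + 6*u - 24*v^3 - 8*v^2 + 3*v + 1
  coeff of dv: -16*u^2*v - 20*u^2 - 28*u*v + 3*u + 16*v^3 - 2*v
F^* omega = (-16*u*v^2 - 6*u*v + 6*u - 24*v^3 - 8*v^2 + 3*v + 1) du + (-16*u^2*v - 20*u^2 - 28*u*v + 3*u + 16*v^3 - 2*v) dv.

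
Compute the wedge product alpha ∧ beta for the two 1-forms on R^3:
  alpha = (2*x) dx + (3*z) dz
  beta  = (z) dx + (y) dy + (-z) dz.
alpha ∧ beta = (2*x*y) dx ∧ dy + (-z*(2*x + 3*z)) dx ∧ dz + (-3*y*z) dy ∧ dz

Distribute the wedge, using dx_i ∧ dx_j = -dx_j ∧ dx_i and dx_i ∧ dx_i = 0. For each pair (i, j) with i < j, the coefficient of dx_i ∧ dx_j in alpha ∧ beta is (alpha_i * beta_j - alpha_j * beta_i). Collecting: alpha ∧ beta = (2*x*y) dx ∧ dy + (-z*(2*x + 3*z)) dx ∧ dz + (-3*y*z) dy ∧ dz.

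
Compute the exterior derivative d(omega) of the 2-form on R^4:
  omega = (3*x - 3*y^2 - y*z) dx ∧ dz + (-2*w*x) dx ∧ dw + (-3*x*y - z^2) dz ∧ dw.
d(omega) = (6*y + z) dx ∧ dy ∧ dz + (-3*y) dx ∧ dz ∧ dw + (-3*x) dy ∧ dz ∧ dw

For a 2-form omega = sum_{i<j} g_{ij} dx_i ∧ dx_j, the exterior derivative is
  d(omega) = sum_{i<j} d(g_{ij}) ∧ dx_i ∧ dx_j = sum_{i<j, k} (∂g_{ij}/∂x_k) dx_k ∧ dx_i ∧ dx_j.
Expand each term, using dx_k ∧ dx_i ∧ dx_j = sgn(permutation) dx_{(a)} ∧ dx_{(b)} ∧ dx_{(c)} with (a < b < c) sorted:
  d(3*x - 3*y^2 - y*z) includes (∂/∂y)(3*x - 3*y^2 - y*z) dy = (-6*y - z) dy, which multiplied by dx ∧ dz gives (6*y + z) dx ∧ dy ∧ dz
  d(-3*x*y - z^2) includes (∂/∂x)(-3*x*y - z^2) dx = (-3*y) dx, which multiplied by dz ∧ dw gives (-3*y) dx ∧ dz ∧ dw
  d(-3*x*y - z^2) includes (∂/∂y)(-3*x*y - z^2) dy = (-3*x) dy, which multiplied by dz ∧ dw gives (-3*x) dy ∧ dz ∧ dw
Collecting like 3-forms: d(omega) = (6*y + z) dx ∧ dy ∧ dz + (-3*y) dx ∧ dz ∧ dw + (-3*x) dy ∧ dz ∧ dw.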